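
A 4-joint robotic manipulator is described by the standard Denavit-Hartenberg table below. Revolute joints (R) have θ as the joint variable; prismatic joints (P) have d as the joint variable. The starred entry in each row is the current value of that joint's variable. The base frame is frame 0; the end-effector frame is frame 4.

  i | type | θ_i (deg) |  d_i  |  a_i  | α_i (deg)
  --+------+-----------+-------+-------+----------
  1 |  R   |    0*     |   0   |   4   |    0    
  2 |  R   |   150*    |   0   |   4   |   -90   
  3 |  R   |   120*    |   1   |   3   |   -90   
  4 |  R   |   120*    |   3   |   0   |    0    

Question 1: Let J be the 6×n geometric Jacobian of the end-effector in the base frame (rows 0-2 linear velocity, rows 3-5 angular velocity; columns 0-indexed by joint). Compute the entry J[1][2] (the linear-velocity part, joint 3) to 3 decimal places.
axis z_2 = (-0.5000,-0.8660,0.0000); lever o_n−o_2 = (3.0490,-2.9151,-1.0981)
cross product → J_v[:, 2] = (0.9510,-0.5490,4.0981)
J_ω[:, 2] = z_2
entry J[1][2] = -0.5490

-0.549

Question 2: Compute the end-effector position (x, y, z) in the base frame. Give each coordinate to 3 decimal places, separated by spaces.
3.585 -0.915 -1.098

after link 1: o_1 = (4.0000, 0.0000, 0.0000)
after link 2: o_2 = (0.5359, 2.0000, 0.0000)
after link 3: o_3 = (1.3349, 0.3840, -2.5981)
after link 4: o_4 = (3.5849, -0.9151, -1.0981)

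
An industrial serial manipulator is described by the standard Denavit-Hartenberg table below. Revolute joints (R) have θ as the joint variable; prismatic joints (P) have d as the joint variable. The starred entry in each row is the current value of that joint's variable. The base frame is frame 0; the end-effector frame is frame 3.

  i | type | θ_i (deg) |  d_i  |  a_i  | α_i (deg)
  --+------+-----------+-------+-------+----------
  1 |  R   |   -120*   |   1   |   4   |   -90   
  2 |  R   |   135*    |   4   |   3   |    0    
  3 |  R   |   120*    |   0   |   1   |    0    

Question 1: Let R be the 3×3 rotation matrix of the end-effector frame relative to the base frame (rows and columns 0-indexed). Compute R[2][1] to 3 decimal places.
End-effector y-axis (col 1 of R) = (-0.4830,-0.8365,0.2588)
R[2][1] = 0.2588

0.259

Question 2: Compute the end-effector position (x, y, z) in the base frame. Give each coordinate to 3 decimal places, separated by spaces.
after link 1: o_1 = (-2.0000, -3.4641, 1.0000)
after link 2: o_2 = (2.5248, -3.6270, -1.1213)
after link 3: o_3 = (2.6542, -3.4028, -0.1554)

2.654 -3.403 -0.155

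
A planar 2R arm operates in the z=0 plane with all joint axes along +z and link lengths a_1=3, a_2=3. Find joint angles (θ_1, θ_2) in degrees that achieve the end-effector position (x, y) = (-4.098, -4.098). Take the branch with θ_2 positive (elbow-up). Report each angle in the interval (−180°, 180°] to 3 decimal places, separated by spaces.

-150.004 30.008

cos θ_2 = (33.5872−3²−3²)/(2·3·3) = 0.8660; θ_2 = 30.0080° (elbow-up)
β = atan2(-4.0980,-4.0980) = -135.0000°; ψ = atan2(1.5004,5.5979) = 15.0040°
θ_1 = β − ψ = -150.0040°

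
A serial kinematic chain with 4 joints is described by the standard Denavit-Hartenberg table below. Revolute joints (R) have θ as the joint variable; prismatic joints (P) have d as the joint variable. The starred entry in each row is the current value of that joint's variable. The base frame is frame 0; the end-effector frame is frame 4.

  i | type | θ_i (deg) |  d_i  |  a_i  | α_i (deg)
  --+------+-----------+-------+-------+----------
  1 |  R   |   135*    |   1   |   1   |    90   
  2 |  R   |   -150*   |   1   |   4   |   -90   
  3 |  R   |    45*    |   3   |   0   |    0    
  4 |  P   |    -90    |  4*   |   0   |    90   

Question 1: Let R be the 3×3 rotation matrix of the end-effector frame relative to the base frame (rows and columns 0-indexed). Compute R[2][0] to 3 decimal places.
-0.354

End-effector x-axis (col 0 of R) = (0.9330,0.0670,-0.3536)
R[2][0] = -0.3536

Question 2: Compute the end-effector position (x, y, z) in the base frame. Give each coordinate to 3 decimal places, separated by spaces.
-0.025 1.440 -7.062

after link 1: o_1 = (-0.7071, 0.7071, 1.0000)
after link 2: o_2 = (2.4495, -1.0353, -1.0000)
after link 3: o_3 = (1.3888, 0.0254, -3.5981)
after link 4: o_4 = (-0.0254, 1.4396, -7.0622)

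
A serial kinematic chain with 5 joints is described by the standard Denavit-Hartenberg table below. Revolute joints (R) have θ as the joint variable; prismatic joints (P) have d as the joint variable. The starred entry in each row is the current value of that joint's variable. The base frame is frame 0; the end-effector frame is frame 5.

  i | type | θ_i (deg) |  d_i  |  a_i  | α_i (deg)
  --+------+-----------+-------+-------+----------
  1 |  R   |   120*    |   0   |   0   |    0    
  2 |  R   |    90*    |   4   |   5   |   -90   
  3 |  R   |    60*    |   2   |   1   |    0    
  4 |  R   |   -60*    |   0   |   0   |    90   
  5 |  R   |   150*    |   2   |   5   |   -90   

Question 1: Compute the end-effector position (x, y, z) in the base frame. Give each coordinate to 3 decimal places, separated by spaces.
after link 1: o_1 = (0.0000, 0.0000, 0.0000)
after link 2: o_2 = (-4.3301, -2.5000, 4.0000)
after link 3: o_3 = (-3.7631, -4.4821, 3.1340)
after link 4: o_4 = (-3.7631, -4.4821, 3.1340)
after link 5: o_5 = (1.2369, -4.4821, 5.1340)

1.237 -4.482 5.134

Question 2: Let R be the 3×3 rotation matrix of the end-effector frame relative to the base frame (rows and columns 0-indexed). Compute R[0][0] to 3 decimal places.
End-effector x-axis (col 0 of R) = (1.0000,-0.0000,0.0000)
R[0][0] = 1.0000

1.000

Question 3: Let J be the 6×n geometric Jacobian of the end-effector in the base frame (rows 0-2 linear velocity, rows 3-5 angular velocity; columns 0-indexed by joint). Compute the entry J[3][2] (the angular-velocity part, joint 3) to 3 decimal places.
0.500

axis z_2 = (0.5000,-0.8660,0.0000); lever o_n−o_2 = (5.5670,-1.9821,1.1340)
cross product → J_v[:, 2] = (-0.9821,-0.5670,3.8301)
J_ω[:, 2] = z_2
entry J[3][2] = 0.5000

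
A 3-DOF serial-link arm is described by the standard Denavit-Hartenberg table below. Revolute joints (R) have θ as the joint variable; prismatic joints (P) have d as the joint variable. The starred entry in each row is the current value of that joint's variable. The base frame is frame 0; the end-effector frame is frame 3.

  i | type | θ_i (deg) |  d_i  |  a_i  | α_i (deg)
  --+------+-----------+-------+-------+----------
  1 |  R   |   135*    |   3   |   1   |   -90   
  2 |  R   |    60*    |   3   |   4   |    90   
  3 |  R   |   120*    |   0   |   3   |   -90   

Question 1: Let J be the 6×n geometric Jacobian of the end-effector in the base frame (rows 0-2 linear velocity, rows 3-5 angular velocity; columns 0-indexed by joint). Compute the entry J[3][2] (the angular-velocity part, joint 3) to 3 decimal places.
-0.612

axis z_2 = (-0.6124,0.6124,0.5000); lever o_n−o_2 = (-1.3068,-2.3674,1.2990)
cross product → J_v[:, 2] = (1.9792,0.1421,2.2500)
J_ω[:, 2] = z_2
entry J[3][2] = -0.6124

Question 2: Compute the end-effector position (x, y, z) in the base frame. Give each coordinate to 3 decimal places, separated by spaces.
-5.549 -2.367 0.835

after link 1: o_1 = (-0.7071, 0.7071, 3.0000)
after link 2: o_2 = (-4.2426, 0.0000, -0.4641)
after link 3: o_3 = (-5.5494, -2.3674, 0.8349)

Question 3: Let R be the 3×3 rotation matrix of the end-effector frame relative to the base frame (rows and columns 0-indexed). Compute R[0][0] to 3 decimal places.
End-effector x-axis (col 0 of R) = (-0.4356,-0.7891,0.4330)
R[0][0] = -0.4356

-0.436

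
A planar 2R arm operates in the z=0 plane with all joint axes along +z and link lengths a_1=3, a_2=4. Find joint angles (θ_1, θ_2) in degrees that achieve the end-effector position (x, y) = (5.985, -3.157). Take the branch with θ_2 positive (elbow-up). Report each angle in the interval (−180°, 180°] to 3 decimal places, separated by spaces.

cos θ_2 = (45.7869−3²−4²)/(2·3·4) = 0.8661; θ_2 = 29.9892° (elbow-up)
β = atan2(-3.1570,5.9850) = -27.8110°; ψ = atan2(1.9993,6.4645) = 17.1859°
θ_1 = β − ψ = -44.9969°

-44.997 29.989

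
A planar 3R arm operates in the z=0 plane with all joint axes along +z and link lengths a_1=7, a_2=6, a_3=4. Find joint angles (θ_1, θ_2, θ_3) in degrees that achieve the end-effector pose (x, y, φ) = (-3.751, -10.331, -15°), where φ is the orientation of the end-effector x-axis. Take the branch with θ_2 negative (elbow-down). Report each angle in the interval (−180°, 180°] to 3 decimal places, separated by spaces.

wrist centre = target − a_3·(cos φ, sin φ) = (-7.6147, -9.2957)
cos θ_2 = (144.3942−7²−6²)/(2·7·6) = 0.7071; θ_2 = -45.0027° (elbow-down)
β = atan2(-9.2957,-7.6147) = -129.3230°; ψ = atan2(-4.2428,11.2424) = -20.6762°
θ_1 = β − ψ = -108.6468°
θ_3 = φ − θ_1 − θ_2 = 138.6495° (wrapped to (-180°,180°])

-108.647 -45.003 138.649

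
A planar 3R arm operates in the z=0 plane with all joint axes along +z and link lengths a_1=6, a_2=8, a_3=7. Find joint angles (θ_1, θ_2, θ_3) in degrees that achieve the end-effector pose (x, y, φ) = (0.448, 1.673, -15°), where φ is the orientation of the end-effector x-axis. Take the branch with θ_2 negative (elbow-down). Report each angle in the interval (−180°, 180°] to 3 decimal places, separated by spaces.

wrist centre = target − a_3·(cos φ, sin φ) = (-6.3135, 3.4847)
cos θ_2 = (52.0034−6²−8²)/(2·6·8) = -0.5000; θ_2 = -119.9977° (elbow-down)
β = atan2(3.4847,-6.3135) = 151.1034°; ψ = atan2(-6.9284,2.0003) = -73.8961°
θ_1 = β − ψ = 224.9995°
θ_3 = φ − θ_1 − θ_2 = -120.0019° (wrapped to (-180°,180°])

-135.000 -119.998 -120.002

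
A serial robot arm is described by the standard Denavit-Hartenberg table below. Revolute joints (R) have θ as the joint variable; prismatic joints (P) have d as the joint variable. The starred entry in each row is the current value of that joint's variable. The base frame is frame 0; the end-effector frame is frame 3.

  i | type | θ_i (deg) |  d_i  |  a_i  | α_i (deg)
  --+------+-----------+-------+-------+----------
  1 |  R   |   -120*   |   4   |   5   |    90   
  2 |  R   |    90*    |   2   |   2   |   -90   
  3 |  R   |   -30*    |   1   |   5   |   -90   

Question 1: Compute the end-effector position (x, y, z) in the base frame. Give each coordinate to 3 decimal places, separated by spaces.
after link 1: o_1 = (-2.5000, -4.3301, 4.0000)
after link 2: o_2 = (-4.2321, -3.3301, 6.0000)
after link 3: o_3 = (-5.8971, -1.2141, 10.3301)

-5.897 -1.214 10.330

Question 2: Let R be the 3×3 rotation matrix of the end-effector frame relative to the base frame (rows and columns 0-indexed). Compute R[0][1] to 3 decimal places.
-0.500

End-effector y-axis (col 1 of R) = (-0.5000,-0.8660,-0.0000)
R[0][1] = -0.5000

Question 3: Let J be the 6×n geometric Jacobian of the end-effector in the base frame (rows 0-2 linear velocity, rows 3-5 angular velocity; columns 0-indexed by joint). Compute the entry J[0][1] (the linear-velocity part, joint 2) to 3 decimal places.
3.165

axis z_1 = (-0.8660,0.5000,0.0000); lever o_n−o_1 = (-3.3971,3.1160,6.3301)
cross product → J_v[:, 1] = (3.1651,5.4821,-1.0000)
J_ω[:, 1] = z_1
entry J[0][1] = 3.1651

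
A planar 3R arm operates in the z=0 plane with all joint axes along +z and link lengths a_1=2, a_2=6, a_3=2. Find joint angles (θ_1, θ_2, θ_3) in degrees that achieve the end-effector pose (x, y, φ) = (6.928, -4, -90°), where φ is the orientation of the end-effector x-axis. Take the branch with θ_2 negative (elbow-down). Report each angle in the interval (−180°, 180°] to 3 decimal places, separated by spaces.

wrist centre = target − a_3·(cos φ, sin φ) = (6.9280, -2.0000)
cos θ_2 = (51.9972−2²−6²)/(2·2·6) = 0.4999; θ_2 = -60.0078° (elbow-down)
β = atan2(-2.0000,6.9280) = -16.1026°; ψ = atan2(-5.1966,4.9993) = -46.1084°
θ_1 = β − ψ = 30.0058°
θ_3 = φ − θ_1 − θ_2 = -59.9981° (wrapped to (-180°,180°])

30.006 -60.008 -59.998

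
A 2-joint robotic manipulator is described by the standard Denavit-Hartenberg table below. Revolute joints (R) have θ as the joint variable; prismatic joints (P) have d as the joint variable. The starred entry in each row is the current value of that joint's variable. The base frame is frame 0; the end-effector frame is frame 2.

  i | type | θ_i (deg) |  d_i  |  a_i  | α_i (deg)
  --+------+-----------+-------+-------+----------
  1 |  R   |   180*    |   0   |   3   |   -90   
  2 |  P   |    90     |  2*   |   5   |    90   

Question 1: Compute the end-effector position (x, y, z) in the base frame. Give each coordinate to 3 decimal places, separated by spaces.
-3.000 -2.000 -5.000

after link 1: o_1 = (-3.0000, 0.0000, 0.0000)
after link 2: o_2 = (-3.0000, -2.0000, -5.0000)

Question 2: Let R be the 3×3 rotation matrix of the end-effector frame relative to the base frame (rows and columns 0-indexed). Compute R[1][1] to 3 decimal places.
End-effector y-axis (col 1 of R) = (-0.0000,-1.0000,0.0000)
R[1][1] = -1.0000

-1.000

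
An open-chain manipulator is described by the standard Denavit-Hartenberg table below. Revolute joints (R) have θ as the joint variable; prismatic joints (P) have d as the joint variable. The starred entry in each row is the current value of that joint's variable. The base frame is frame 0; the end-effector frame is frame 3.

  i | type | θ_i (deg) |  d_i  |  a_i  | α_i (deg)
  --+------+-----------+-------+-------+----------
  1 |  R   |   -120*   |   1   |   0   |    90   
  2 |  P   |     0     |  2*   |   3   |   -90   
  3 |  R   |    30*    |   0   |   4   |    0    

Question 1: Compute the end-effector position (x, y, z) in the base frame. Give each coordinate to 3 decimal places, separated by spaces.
-3.232 -5.598 1.000

after link 1: o_1 = (0.0000, 0.0000, 1.0000)
after link 2: o_2 = (-3.2321, -1.5981, 1.0000)
after link 3: o_3 = (-3.2321, -5.5981, 1.0000)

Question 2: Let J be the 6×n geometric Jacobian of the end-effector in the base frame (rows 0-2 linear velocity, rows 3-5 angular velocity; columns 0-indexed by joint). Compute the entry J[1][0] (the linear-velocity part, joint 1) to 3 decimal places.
-3.232

axis z_0 = ẑ; lever o_n−o_0 = (-3.2321,-5.5981,1.0000)
cross product → J_v[:, 0] = (5.5981,-3.2321,0.0000)
J_ω[:, 0] = z_0
entry J[1][0] = -3.2321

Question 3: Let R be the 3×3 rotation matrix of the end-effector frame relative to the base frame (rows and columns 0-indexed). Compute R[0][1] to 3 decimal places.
End-effector y-axis (col 1 of R) = (1.0000,0.0000,0.0000)
R[0][1] = 1.0000

1.000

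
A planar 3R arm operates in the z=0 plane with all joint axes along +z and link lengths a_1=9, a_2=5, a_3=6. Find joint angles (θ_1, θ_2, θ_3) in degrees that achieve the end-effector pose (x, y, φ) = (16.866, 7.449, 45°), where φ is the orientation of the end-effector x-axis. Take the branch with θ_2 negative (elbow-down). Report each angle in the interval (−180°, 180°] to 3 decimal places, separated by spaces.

wrist centre = target − a_3·(cos φ, sin φ) = (12.6234, 3.2064)
cos θ_2 = (169.6299−9²−5²)/(2·9·5) = 0.7070; θ_2 = -45.0087° (elbow-down)
β = atan2(3.2064,12.6234) = 14.2519°; ψ = atan2(-3.5361,12.5350) = -15.7535°
θ_1 = β − ψ = 30.0054°
θ_3 = φ − θ_1 − θ_2 = 60.0033° (wrapped to (-180°,180°])

30.005 -45.009 60.003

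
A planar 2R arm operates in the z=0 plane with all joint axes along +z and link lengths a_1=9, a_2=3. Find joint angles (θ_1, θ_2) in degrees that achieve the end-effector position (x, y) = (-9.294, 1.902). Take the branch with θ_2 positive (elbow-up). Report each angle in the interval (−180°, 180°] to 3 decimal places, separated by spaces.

cos θ_2 = (89.9960−9²−3²)/(2·9·3) = -0.0001; θ_2 = 90.0042° (elbow-up)
β = atan2(1.9020,-9.2940) = 168.4342°; ψ = atan2(3.0000,8.9998) = 18.4354°
θ_1 = β − ψ = 149.9989°

149.999 90.004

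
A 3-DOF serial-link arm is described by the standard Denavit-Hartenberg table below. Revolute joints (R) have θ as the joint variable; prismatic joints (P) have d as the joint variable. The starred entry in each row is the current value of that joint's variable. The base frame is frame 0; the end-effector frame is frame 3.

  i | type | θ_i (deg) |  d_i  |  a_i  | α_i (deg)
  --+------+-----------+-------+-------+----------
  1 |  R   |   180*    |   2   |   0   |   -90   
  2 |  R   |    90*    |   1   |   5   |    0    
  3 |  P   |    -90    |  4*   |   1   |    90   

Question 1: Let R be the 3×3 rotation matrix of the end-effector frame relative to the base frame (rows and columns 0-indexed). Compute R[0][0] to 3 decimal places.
-1.000

End-effector x-axis (col 0 of R) = (-1.0000,0.0000,0.0000)
R[0][0] = -1.0000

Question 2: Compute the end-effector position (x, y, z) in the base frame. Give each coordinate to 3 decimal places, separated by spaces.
after link 1: o_1 = (0.0000, 0.0000, 2.0000)
after link 2: o_2 = (-0.0000, -1.0000, -3.0000)
after link 3: o_3 = (-1.0000, -5.0000, -3.0000)

-1.000 -5.000 -3.000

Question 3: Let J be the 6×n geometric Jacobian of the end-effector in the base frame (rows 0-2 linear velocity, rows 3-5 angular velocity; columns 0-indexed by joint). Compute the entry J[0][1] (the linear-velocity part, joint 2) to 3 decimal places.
axis z_1 = (-0.0000,-1.0000,0.0000); lever o_n−o_1 = (-1.0000,-5.0000,-5.0000)
cross product → J_v[:, 1] = (5.0000,-0.0000,-1.0000)
J_ω[:, 1] = z_1
entry J[0][1] = 5.0000

5.000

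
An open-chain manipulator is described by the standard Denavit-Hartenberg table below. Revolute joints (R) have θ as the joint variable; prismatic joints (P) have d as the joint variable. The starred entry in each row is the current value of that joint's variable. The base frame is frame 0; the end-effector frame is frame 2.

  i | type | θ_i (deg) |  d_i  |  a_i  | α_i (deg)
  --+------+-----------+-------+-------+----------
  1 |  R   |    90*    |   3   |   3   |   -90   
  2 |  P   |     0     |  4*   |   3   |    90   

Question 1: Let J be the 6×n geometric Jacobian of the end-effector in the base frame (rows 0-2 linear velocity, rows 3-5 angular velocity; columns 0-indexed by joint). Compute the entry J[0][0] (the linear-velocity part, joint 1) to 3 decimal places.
-6.000

axis z_0 = ẑ; lever o_n−o_0 = (-4.0000,6.0000,3.0000)
cross product → J_v[:, 0] = (-6.0000,-4.0000,0.0000)
J_ω[:, 0] = z_0
entry J[0][0] = -6.0000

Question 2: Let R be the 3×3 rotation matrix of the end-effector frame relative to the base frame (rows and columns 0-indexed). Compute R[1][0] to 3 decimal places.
End-effector x-axis (col 0 of R) = (0.0000,1.0000,0.0000)
R[1][0] = 1.0000

1.000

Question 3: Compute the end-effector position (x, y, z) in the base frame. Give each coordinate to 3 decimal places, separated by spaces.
after link 1: o_1 = (0.0000, 3.0000, 3.0000)
after link 2: o_2 = (-4.0000, 6.0000, 3.0000)

-4.000 6.000 3.000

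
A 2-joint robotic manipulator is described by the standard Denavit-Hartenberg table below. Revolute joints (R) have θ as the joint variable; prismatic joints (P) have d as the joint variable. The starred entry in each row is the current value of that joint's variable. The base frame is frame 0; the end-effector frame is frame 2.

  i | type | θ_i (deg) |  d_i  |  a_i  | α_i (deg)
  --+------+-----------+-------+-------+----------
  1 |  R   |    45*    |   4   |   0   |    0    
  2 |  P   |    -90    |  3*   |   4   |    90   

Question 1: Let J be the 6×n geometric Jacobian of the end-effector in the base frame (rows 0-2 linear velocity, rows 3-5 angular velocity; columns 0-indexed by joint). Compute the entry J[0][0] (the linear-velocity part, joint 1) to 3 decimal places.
2.828

axis z_0 = ẑ; lever o_n−o_0 = (2.8284,-2.8284,7.0000)
cross product → J_v[:, 0] = (2.8284,2.8284,-0.0000)
J_ω[:, 0] = z_0
entry J[0][0] = 2.8284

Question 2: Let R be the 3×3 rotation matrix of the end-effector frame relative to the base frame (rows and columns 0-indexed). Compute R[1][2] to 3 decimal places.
-0.707

End-effector z-axis (col 2 of R) = (-0.7071,-0.7071,0.0000)
R[1][2] = -0.7071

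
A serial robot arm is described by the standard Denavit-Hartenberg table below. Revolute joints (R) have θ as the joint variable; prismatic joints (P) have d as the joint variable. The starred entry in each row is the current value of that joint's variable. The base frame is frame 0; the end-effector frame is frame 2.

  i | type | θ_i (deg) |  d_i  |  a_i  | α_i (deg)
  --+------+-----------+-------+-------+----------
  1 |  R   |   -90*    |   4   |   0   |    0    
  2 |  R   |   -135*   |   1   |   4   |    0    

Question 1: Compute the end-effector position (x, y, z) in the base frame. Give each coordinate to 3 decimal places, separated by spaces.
-2.828 2.828 5.000

after link 1: o_1 = (0.0000, 0.0000, 4.0000)
after link 2: o_2 = (-2.8284, 2.8284, 5.0000)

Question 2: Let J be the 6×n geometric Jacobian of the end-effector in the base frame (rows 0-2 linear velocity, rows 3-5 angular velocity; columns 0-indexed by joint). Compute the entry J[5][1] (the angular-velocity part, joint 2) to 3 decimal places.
axis z_1 = (0.0000,0.0000,1.0000); lever o_n−o_1 = (-2.8284,2.8284,1.0000)
cross product → J_v[:, 1] = (-2.8284,-2.8284,0.0000)
J_ω[:, 1] = z_1
entry J[5][1] = 1.0000

1.000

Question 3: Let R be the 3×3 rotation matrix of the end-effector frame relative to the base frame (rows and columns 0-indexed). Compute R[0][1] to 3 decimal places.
End-effector y-axis (col 1 of R) = (-0.7071,-0.7071,0.0000)
R[0][1] = -0.7071

-0.707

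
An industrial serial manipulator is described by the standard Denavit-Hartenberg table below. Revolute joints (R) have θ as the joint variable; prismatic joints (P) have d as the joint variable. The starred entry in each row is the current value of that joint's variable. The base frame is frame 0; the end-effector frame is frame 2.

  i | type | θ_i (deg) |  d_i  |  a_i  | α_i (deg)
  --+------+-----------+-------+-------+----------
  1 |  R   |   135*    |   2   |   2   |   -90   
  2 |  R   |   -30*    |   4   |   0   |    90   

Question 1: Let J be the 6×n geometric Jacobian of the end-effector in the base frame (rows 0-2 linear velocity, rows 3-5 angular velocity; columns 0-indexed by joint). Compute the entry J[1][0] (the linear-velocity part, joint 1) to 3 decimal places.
-4.243

axis z_0 = ẑ; lever o_n−o_0 = (-4.2426,-1.4142,2.0000)
cross product → J_v[:, 0] = (1.4142,-4.2426,0.0000)
J_ω[:, 0] = z_0
entry J[1][0] = -4.2426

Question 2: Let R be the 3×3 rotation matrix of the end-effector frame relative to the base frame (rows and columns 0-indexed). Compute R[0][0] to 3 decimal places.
End-effector x-axis (col 0 of R) = (-0.6124,0.6124,0.5000)
R[0][0] = -0.6124

-0.612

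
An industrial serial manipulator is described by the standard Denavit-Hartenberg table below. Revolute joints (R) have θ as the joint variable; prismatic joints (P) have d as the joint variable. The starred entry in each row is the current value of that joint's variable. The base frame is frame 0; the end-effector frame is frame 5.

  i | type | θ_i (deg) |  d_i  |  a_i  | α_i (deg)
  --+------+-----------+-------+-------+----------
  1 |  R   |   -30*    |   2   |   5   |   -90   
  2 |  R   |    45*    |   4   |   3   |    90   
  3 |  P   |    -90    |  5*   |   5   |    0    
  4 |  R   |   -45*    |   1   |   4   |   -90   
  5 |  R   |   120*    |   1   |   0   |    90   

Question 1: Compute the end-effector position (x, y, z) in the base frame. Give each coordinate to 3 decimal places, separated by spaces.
after link 1: o_1 = (4.3301, -2.5000, 2.0000)
after link 2: o_2 = (8.1672, -0.0966, -0.1213)
after link 3: o_3 = (8.7291, -6.1945, 3.4142)
after link 4: o_4 = (6.1952, -7.9975, 6.1213)
after link 5: o_5 = (6.2747, -8.8599, 5.6213)

6.275 -8.860 5.621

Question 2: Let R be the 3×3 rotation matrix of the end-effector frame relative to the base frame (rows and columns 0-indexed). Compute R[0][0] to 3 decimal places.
End-effector x-axis (col 0 of R) = (-0.1370,0.4874,-0.8624)
R[0][0] = -0.1370

-0.137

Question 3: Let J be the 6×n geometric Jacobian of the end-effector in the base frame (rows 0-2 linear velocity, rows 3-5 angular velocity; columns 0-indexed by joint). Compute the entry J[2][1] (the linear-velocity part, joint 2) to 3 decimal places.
-4.864

axis z_1 = (0.5000,0.8660,0.0000); lever o_n−o_1 = (1.9445,-6.3599,3.6213)
cross product → J_v[:, 1] = (3.1362,-1.8107,-4.8640)
J_ω[:, 1] = z_1
entry J[2][1] = -4.8640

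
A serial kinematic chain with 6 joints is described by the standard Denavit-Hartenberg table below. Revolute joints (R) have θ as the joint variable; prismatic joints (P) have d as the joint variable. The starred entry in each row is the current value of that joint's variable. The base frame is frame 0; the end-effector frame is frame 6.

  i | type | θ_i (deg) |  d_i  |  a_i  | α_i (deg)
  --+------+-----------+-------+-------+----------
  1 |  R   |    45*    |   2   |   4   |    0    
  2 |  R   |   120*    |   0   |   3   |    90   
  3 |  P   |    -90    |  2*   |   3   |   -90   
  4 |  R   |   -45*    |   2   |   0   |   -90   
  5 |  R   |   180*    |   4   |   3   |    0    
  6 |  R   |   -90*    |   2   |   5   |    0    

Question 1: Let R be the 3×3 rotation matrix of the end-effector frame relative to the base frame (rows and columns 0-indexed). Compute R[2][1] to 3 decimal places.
End-effector y-axis (col 1 of R) = (-0.1830,-0.6830,0.7071)
R[2][1] = 0.7071

0.707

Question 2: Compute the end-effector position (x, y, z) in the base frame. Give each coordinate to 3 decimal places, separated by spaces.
after link 1: o_1 = (2.8284, 2.8284, 2.0000)
after link 2: o_2 = (-0.0694, 3.6049, 2.0000)
after link 3: o_3 = (0.4483, 5.5367, -1.0000)
after link 4: o_4 = (-1.4836, 6.0544, -1.0000)
after link 5: o_5 = (-2.7647, 1.2733, -1.7071)
after link 6: o_6 = (1.6990, -1.3868, -3.1213)

1.699 -1.387 -3.121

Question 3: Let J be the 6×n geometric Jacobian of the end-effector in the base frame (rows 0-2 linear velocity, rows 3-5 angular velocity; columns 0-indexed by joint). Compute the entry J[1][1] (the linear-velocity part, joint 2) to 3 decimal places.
axis z_1 = (0.0000,0.0000,1.0000); lever o_n−o_1 = (-1.1295,-4.2153,-5.1213)
cross product → J_v[:, 1] = (4.2153,-1.1295,0.0000)
J_ω[:, 1] = z_1
entry J[1][1] = -1.1295

-1.129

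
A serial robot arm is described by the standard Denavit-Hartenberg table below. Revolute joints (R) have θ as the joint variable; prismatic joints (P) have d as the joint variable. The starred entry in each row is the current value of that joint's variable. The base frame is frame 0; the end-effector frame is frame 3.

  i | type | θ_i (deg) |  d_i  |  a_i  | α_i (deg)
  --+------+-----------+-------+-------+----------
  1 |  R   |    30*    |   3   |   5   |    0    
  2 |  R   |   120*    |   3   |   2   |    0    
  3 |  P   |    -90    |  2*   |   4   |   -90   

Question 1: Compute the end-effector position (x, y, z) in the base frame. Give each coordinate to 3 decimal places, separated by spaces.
after link 1: o_1 = (4.3301, 2.5000, 3.0000)
after link 2: o_2 = (2.5981, 3.5000, 6.0000)
after link 3: o_3 = (4.5981, 6.9641, 8.0000)

4.598 6.964 8.000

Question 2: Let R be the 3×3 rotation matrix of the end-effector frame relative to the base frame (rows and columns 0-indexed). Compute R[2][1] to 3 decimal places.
-1.000

End-effector y-axis (col 1 of R) = (-0.0000,0.0000,-1.0000)
R[2][1] = -1.0000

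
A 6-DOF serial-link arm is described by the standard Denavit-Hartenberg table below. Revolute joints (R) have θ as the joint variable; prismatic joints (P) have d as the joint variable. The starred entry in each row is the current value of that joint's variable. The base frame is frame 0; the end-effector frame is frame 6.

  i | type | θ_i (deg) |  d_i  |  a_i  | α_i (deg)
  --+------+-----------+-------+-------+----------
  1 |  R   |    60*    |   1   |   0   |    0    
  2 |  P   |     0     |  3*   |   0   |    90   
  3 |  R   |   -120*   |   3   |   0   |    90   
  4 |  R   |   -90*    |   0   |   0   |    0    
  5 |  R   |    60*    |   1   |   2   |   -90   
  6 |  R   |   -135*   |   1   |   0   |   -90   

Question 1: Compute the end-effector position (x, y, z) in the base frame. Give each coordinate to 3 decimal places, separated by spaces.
1.491 -3.150 2.567

after link 1: o_1 = (0.0000, 0.0000, 1.0000)
after link 2: o_2 = (0.0000, 0.0000, 4.0000)
after link 3: o_3 = (2.5981, -1.5000, 4.0000)
after link 4: o_4 = (2.5981, -1.5000, 4.0000)
after link 5: o_5 = (0.8660, -2.5000, 3.0000)
after link 6: o_6 = (1.4910, -3.1495, 2.5670)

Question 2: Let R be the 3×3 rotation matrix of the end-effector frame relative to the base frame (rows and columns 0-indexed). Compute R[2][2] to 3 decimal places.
End-effector z-axis (col 2 of R) = (-0.7655,-0.6187,-0.1768)
R[2][2] = -0.1768

-0.177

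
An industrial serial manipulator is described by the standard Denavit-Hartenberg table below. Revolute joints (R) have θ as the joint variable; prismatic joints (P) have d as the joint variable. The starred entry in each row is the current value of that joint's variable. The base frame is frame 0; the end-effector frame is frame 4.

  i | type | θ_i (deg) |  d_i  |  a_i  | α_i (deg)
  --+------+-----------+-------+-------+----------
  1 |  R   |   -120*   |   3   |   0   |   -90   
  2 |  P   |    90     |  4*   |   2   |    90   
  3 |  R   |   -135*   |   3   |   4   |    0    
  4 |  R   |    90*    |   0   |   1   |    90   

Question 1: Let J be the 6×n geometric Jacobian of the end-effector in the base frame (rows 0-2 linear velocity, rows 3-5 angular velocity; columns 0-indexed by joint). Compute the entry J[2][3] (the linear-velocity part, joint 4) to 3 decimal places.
-0.707

axis z_3 = (-0.5000,-0.8660,0.0000); lever o_n−o_3 = (-0.6124,0.3536,-0.7071)
cross product → J_v[:, 3] = (0.6124,-0.3536,-0.7071)
J_ω[:, 3] = z_3
entry J[2][3] = -0.7071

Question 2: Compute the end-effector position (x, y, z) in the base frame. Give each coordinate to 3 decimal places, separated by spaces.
after link 1: o_1 = (0.0000, 0.0000, 3.0000)
after link 2: o_2 = (3.4641, -2.0000, 1.0000)
after link 3: o_3 = (-0.4854, -3.1839, 3.8284)
after link 4: o_4 = (-1.0978, -2.8303, 3.1213)

-1.098 -2.830 3.121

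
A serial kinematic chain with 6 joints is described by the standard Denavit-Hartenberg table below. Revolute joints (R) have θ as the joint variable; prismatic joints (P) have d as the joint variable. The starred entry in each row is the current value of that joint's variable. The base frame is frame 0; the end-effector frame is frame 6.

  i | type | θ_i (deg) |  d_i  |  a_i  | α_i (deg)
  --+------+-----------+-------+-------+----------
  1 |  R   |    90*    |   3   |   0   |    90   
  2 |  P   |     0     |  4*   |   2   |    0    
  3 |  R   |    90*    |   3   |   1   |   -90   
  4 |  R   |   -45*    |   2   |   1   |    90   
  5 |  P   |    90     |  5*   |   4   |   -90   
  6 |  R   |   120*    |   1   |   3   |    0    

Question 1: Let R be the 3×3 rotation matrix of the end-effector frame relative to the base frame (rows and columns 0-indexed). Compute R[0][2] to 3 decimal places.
-0.707

End-effector z-axis (col 2 of R) = (-0.7071,-0.0000,-0.7071)
R[0][2] = -0.7071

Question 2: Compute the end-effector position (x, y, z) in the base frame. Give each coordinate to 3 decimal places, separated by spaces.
8.698 -2.500 2.302

after link 1: o_1 = (0.0000, 0.0000, 3.0000)
after link 2: o_2 = (4.0000, 2.0000, 3.0000)
after link 3: o_3 = (7.0000, 2.0000, 4.0000)
after link 4: o_4 = (7.7071, -0.0000, 4.7071)
after link 5: o_5 = (11.2426, -4.0000, 1.1716)
after link 6: o_6 = (8.6984, -2.5000, 2.3016)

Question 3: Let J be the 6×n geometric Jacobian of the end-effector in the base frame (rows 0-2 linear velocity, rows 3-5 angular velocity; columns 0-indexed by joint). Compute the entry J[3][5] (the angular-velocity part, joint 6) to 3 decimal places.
-0.707

axis z_5 = (-0.7071,-0.0000,-0.7071); lever o_n−o_5 = (-2.5442,1.5000,1.1300)
cross product → J_v[:, 5] = (1.0607,2.5981,-1.0607)
J_ω[:, 5] = z_5
entry J[3][5] = -0.7071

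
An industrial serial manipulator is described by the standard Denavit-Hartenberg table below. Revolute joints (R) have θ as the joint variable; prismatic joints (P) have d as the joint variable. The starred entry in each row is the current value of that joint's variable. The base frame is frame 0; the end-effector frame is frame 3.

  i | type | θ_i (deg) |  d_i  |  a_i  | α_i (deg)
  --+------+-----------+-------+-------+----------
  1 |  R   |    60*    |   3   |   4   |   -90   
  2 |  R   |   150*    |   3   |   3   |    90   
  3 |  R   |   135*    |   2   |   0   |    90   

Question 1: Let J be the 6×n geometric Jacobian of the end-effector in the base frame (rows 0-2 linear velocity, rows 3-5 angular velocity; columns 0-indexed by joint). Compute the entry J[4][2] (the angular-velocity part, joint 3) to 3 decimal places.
axis z_2 = (0.2500,0.4330,-0.8660); lever o_n−o_2 = (0.5000,0.8660,-1.7321)
cross product → J_v[:, 2] = (0.0000,0.0000,0.0000)
J_ω[:, 2] = z_2
entry J[4][2] = 0.4330

0.433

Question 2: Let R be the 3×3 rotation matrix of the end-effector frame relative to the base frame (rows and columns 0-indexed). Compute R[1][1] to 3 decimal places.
0.433

End-effector y-axis (col 1 of R) = (0.2500,0.4330,-0.8660)
R[1][1] = 0.4330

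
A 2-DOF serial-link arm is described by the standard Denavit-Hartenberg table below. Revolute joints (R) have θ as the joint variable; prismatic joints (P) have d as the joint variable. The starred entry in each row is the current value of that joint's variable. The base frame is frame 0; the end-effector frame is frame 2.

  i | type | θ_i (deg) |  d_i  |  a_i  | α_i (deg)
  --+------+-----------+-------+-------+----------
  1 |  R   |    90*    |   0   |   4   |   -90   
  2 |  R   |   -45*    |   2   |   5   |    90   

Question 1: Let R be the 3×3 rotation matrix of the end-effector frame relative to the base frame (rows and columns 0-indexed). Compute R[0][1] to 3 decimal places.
End-effector y-axis (col 1 of R) = (-1.0000,0.0000,0.0000)
R[0][1] = -1.0000

-1.000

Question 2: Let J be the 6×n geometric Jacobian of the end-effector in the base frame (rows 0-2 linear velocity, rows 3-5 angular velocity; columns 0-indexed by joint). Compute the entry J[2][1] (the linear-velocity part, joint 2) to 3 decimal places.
-3.536

axis z_1 = (-1.0000,0.0000,0.0000); lever o_n−o_1 = (-2.0000,3.5355,3.5355)
cross product → J_v[:, 1] = (-0.0000,3.5355,-3.5355)
J_ω[:, 1] = z_1
entry J[2][1] = -3.5355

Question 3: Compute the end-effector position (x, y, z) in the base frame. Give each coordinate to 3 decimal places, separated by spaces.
after link 1: o_1 = (0.0000, 4.0000, 0.0000)
after link 2: o_2 = (-2.0000, 7.5355, 3.5355)

-2.000 7.536 3.536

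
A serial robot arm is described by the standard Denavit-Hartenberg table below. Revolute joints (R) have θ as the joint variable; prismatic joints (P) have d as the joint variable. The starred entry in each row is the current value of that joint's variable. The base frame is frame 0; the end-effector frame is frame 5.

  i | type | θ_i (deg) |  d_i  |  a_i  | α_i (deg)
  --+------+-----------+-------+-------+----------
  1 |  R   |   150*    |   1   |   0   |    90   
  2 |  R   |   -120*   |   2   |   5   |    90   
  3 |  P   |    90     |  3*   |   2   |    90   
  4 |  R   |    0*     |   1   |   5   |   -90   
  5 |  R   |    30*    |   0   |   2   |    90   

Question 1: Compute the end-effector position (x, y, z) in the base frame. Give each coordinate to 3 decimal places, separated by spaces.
9.781 6.745 -1.830

after link 1: o_1 = (0.0000, 0.0000, 1.0000)
after link 2: o_2 = (3.1651, 0.4821, -3.3301)
after link 3: o_3 = (6.4151, 0.9151, -1.8301)
after link 4: o_4 = (9.3481, 4.9952, -2.6962)
after link 5: o_5 = (9.7811, 6.7452, -1.8301)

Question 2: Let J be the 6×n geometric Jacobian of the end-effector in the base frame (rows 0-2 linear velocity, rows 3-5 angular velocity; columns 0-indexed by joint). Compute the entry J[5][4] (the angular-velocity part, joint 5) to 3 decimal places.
axis z_4 = (0.7500,-0.4330,0.5000); lever o_n−o_4 = (0.4330,1.7500,0.8660)
cross product → J_v[:, 4] = (-1.2500,-0.4330,1.5000)
J_ω[:, 4] = z_4
entry J[5][4] = 0.5000

0.500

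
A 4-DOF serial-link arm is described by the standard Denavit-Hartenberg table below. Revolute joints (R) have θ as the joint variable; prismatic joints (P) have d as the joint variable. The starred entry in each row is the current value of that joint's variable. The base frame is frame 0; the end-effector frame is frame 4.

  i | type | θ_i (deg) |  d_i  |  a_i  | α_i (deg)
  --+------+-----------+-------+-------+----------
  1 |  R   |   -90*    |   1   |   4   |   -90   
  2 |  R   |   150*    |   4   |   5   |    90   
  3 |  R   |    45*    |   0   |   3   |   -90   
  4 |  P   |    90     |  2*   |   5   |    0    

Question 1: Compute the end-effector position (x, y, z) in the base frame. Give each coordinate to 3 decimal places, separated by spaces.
after link 1: o_1 = (0.0000, -4.0000, 1.0000)
after link 2: o_2 = (4.0000, 0.3301, -1.5000)
after link 3: o_3 = (6.1213, 2.1672, -2.5607)
after link 4: o_4 = (7.5355, 3.4425, 2.4766)

7.536 3.442 2.477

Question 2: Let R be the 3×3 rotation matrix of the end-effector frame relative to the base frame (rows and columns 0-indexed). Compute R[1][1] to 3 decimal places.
End-effector y-axis (col 1 of R) = (-0.7071,-0.6124,0.3536)
R[1][1] = -0.6124

-0.612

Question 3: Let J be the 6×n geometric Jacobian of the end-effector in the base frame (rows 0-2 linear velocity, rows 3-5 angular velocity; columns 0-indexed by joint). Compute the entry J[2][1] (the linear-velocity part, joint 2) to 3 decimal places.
7.442

axis z_1 = (1.0000,0.0000,0.0000); lever o_n−o_1 = (7.5355,7.4425,1.4766)
cross product → J_v[:, 1] = (-0.0000,-1.4766,7.4425)
J_ω[:, 1] = z_1
entry J[2][1] = 7.4425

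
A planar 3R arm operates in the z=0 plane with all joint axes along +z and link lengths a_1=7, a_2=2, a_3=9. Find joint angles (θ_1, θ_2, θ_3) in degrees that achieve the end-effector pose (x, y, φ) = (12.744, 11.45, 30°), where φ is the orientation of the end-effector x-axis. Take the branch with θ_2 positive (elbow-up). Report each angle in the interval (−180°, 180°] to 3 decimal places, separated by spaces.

wrist centre = target − a_3·(cos φ, sin φ) = (4.9498, 6.9500)
cos θ_2 = (72.8027−7²−2²)/(2·7·2) = 0.7072; θ_2 = 44.9892° (elbow-up)
β = atan2(6.9500,4.9498) = 54.5416°; ψ = atan2(1.4139,8.4145) = 9.5387°
θ_1 = β − ψ = 45.0029°
θ_3 = φ − θ_1 − θ_2 = -59.9921° (wrapped to (-180°,180°])

45.003 44.989 -59.992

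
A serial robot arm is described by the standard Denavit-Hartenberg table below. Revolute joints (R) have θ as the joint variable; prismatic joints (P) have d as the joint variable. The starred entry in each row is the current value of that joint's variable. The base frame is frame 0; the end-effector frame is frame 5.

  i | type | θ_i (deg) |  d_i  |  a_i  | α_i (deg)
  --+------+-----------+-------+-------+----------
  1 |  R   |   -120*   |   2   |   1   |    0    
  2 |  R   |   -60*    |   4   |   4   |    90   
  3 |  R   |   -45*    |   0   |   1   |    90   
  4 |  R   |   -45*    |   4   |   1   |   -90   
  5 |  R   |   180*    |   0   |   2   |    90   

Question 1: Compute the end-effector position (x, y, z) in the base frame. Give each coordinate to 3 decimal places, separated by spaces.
-1.879 -0.159 2.964

after link 1: o_1 = (-0.5000, -0.8660, 2.0000)
after link 2: o_2 = (-4.5000, -0.8660, 6.0000)
after link 3: o_3 = (-5.2071, -0.8660, 5.2929)
after link 4: o_4 = (-2.8787, -1.5731, 1.9645)
after link 5: o_5 = (-1.8787, -0.1589, 2.9645)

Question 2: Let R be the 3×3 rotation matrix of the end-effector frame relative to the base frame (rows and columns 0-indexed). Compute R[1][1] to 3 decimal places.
0.707

End-effector y-axis (col 1 of R) = (-0.5000,0.7071,-0.5000)
R[1][1] = 0.7071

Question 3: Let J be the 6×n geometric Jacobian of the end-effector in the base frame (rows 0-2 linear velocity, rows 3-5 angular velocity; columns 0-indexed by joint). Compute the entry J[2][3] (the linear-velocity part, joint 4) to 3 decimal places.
0.500

axis z_3 = (0.7071,0.0000,-0.7071); lever o_n−o_3 = (3.3284,0.7071,-2.3284)
cross product → J_v[:, 3] = (0.5000,-0.7071,0.5000)
J_ω[:, 3] = z_3
entry J[2][3] = 0.5000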